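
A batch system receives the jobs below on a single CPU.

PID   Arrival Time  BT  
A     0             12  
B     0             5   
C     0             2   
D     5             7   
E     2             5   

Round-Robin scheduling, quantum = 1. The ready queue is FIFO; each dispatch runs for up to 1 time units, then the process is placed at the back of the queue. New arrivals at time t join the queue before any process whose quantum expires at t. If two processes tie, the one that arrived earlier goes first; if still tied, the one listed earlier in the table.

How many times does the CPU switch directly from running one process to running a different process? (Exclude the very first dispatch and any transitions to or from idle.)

Schedule: | A 0-1 | B 1-2 | C 2-3 | A 3-4 | E 4-5 | B 5-6 | C 6-7 | A 7-8 | D 8-9 | E 9-10 | B 10-11 | A 11-12 | D 12-13 | E 13-14 | B 14-15 | A 15-16 | D 16-17 | E 17-18 | B 18-19 | A 19-20 | D 20-21 | E 21-22 | A 22-23 | D 23-24 | A 24-25 | D 25-26 | A 26-27 | D 27-28 | A 28-31 |
Completion: A=31  B=19  C=7  D=28  E=22
Turnaround (C−A): A=31  B=19  C=7  D=23  E=20

28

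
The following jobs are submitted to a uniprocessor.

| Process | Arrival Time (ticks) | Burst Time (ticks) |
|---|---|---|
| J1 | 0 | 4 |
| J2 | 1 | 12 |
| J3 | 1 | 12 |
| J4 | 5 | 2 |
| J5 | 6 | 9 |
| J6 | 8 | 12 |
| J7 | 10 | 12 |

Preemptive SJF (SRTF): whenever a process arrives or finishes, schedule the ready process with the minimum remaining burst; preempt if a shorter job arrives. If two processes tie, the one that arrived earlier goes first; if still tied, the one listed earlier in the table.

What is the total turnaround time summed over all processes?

Schedule: | J1 0-4 | J2 4-5 | J4 5-7 | J5 7-16 | J2 16-27 | J3 27-39 | J6 39-51 | J7 51-63 |
Completion: J1=4  J2=27  J3=39  J4=7  J5=16  J6=51  J7=63
Turnaround (C−A): J1=4  J2=26  J3=38  J4=2  J5=10  J6=43  J7=53
Turnaround = completion − arrival: J1=4, J2=26, J3=38, J4=2, J5=10, J6=43, J7=53
Total turnaround = 4 + 26 + 38 + 2 + 10 + 43 + 53 = 176

176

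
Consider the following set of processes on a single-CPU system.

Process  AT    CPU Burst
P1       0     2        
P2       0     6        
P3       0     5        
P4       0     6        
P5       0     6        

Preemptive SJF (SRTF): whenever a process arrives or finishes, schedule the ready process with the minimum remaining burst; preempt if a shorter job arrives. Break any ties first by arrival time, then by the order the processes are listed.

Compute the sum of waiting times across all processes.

41

Gantt: | P1 0-2 | P3 2-7 | P2 7-13 | P4 13-19 | P5 19-25 |
Completion: P1=2  P2=13  P3=7  P4=19  P5=25
Turnaround (C−A): P1=2  P2=13  P3=7  P4=19  P5=25
Waiting = turnaround − burst: P1=0, P2=7, P3=2, P4=13, P5=19
Total waiting = 0 + 7 + 2 + 13 + 19 = 41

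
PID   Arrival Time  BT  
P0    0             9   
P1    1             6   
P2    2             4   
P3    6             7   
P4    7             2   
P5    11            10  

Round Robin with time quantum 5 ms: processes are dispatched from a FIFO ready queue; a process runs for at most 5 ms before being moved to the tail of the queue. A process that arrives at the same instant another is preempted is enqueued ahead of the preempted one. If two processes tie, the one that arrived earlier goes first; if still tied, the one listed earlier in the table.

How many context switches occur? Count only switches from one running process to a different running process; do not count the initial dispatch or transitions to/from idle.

9

Timeline: | P0 0-5 | P1 5-10 | P2 10-14 | P0 14-18 | P3 18-23 | P4 23-25 | P1 25-26 | P5 26-31 | P3 31-33 | P5 33-38 |
Completion: P0=18  P1=26  P2=14  P3=33  P4=25  P5=38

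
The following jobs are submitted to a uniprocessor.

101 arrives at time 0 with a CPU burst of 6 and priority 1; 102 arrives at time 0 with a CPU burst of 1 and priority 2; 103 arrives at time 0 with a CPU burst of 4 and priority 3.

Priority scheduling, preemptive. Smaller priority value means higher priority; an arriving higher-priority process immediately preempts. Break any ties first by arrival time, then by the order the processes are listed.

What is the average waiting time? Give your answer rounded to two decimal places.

4.33

Schedule: | 101 0-6 | 102 6-7 | 103 7-11 |
Completion: 101=6  102=7  103=11
Turnaround (C−A): 101=6  102=7  103=11
Waiting times: 101=0, 102=6, 103=7
Average waiting = (0+6+7) / 3 = 13/3 = 4.33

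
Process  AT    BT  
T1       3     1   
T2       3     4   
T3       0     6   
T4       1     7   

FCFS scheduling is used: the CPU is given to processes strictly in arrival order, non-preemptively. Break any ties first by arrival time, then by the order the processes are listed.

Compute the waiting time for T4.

Timeline: | T3 0-6 | T4 6-13 | T1 13-14 | T2 14-18 |
Completion: T1=14  T2=18  T3=6  T4=13
Waiting(T4) = turnaround − burst = 12 − 7 = 5

5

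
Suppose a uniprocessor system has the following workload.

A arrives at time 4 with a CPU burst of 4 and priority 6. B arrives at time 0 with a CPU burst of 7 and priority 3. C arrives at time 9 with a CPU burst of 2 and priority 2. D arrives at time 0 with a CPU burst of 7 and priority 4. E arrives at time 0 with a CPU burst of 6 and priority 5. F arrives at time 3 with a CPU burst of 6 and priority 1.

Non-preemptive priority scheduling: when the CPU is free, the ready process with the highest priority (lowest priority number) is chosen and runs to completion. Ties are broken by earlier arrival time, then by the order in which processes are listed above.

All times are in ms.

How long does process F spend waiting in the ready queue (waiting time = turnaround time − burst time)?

4

Gantt: | B 0-7 | F 7-13 | C 13-15 | D 15-22 | E 22-28 | A 28-32 |
Completion: A=32  B=7  C=15  D=22  E=28  F=13
Turnaround (C−A): A=28  B=7  C=6  D=22  E=28  F=10
Waiting(F) = turnaround − burst = 10 − 6 = 4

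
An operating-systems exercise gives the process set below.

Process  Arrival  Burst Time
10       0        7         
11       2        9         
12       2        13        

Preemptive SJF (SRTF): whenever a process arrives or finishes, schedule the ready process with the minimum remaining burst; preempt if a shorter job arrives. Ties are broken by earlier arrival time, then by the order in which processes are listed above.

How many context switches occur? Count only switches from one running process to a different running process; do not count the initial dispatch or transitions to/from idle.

2

Timeline: | 10 0-7 | 11 7-16 | 12 16-29 |
Completion: 10=7  11=16  12=29
Turnaround (C−A): 10=7  11=14  12=27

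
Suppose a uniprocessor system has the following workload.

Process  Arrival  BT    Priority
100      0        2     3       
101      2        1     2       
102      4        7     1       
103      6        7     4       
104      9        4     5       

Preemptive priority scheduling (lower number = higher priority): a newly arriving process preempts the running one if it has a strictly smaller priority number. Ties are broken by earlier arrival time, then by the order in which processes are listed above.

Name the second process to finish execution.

Timeline: | 100 0-2 | 101 2-3 | idle 3-4 | 102 4-11 | 103 11-18 | 104 18-22 |
Completion: 100=2  101=3  102=11  103=18  104=22
Turnaround (C−A): 100=2  101=1  102=7  103=12  104=13
Finish order: 100 → 101 → 102 → 103 → 104

101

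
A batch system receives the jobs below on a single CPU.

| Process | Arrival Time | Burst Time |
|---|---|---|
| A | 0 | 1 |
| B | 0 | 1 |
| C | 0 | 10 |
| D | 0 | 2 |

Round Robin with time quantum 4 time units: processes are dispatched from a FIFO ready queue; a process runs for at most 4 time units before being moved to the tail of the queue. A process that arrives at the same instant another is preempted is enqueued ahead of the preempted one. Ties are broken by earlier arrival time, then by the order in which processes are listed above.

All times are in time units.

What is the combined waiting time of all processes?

11

Gantt: | A 0-1 | B 1-2 | C 2-6 | D 6-8 | C 8-14 |
Completion: A=1  B=2  C=14  D=8
Waiting = turnaround − burst: A=0, B=1, C=4, D=6
Total waiting = 0 + 1 + 4 + 6 = 11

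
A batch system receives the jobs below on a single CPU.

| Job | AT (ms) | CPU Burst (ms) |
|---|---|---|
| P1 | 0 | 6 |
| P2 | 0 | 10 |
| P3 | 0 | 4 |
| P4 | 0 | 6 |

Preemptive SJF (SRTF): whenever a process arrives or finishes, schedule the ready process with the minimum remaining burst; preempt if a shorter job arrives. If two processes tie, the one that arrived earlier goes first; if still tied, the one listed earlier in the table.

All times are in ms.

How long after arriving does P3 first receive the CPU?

Schedule: | P3 0-4 | P1 4-10 | P4 10-16 | P2 16-26 |
Completion: P1=10  P2=26  P3=4  P4=16
Response(P3) = first start − arrival = 0 − 0 = 0

0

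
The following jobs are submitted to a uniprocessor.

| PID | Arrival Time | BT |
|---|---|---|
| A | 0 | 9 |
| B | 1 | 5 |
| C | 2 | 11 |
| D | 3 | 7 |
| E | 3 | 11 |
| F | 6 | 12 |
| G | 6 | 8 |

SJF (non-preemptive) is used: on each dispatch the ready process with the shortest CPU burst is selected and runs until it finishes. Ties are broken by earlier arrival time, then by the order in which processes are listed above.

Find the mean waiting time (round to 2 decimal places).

Gantt: | A 0-9 | B 9-14 | D 14-21 | G 21-29 | C 29-40 | E 40-51 | F 51-63 |
Completion: A=9  B=14  C=40  D=21  E=51  F=63  G=29
Turnaround (C−A): A=9  B=13  C=38  D=18  E=48  F=57  G=23
Waiting times: A=0, B=8, C=27, D=11, E=37, F=45, G=15
Average waiting = (0+8+27+11+37+45+15) / 7 = 143/7 = 20.43

20.43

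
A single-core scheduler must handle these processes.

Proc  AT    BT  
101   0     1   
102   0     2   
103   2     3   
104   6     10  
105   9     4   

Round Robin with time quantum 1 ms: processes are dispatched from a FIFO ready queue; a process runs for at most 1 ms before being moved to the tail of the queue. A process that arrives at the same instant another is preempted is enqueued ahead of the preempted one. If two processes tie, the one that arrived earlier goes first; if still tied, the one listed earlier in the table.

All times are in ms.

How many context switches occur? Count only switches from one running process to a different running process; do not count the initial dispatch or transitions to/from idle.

Schedule: | 101 0-1 | 102 1-2 | 103 2-3 | 102 3-4 | 103 4-6 | 104 6-9 | 105 9-10 | 104 10-11 | 105 11-12 | 104 12-13 | 105 13-14 | 104 14-15 | 105 15-16 | 104 16-20 |
Completion: 101=1  102=4  103=6  104=20  105=16

13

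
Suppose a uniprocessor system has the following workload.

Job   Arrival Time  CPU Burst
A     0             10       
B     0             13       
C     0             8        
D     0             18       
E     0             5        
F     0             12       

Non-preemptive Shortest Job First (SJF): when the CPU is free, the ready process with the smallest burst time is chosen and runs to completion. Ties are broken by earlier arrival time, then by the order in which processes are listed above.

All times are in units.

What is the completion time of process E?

Schedule: | E 0-5 | C 5-13 | A 13-23 | F 23-35 | B 35-48 | D 48-66 |
Completion: A=23  B=48  C=13  D=66  E=5  F=35

5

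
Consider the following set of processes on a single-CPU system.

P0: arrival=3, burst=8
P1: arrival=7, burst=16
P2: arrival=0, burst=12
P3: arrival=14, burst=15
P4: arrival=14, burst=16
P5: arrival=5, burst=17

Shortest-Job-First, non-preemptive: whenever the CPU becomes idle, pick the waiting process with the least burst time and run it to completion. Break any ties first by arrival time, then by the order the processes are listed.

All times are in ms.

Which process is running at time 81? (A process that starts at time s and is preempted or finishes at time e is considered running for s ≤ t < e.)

P5

Timeline: | P2 0-12 | P0 12-20 | P3 20-35 | P1 35-51 | P4 51-67 | P5 67-84 |
Completion: P0=20  P1=51  P2=12  P3=35  P4=67  P5=84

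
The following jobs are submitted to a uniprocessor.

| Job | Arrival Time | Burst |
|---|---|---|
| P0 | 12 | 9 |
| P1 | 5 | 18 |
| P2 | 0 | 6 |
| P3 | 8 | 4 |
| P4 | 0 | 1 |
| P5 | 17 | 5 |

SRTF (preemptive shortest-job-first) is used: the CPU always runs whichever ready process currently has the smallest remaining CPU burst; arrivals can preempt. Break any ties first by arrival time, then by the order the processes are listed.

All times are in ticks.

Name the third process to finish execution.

Timeline: | P4 0-1 | P2 1-7 | P1 7-8 | P3 8-12 | P0 12-21 | P5 21-26 | P1 26-43 |
Completion: P0=21  P1=43  P2=7  P3=12  P4=1  P5=26
Finish order: P4 → P2 → P3 → P0 → P5 → P1

P3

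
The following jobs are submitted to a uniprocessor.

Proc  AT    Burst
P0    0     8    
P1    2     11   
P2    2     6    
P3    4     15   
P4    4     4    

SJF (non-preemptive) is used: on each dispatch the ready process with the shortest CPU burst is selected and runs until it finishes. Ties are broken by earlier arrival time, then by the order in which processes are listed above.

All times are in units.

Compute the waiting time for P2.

Timeline: | P0 0-8 | P4 8-12 | P2 12-18 | P1 18-29 | P3 29-44 |
Completion: P0=8  P1=29  P2=18  P3=44  P4=12
Turnaround (C−A): P0=8  P1=27  P2=16  P3=40  P4=8
Waiting(P2) = turnaround − burst = 16 − 6 = 10

10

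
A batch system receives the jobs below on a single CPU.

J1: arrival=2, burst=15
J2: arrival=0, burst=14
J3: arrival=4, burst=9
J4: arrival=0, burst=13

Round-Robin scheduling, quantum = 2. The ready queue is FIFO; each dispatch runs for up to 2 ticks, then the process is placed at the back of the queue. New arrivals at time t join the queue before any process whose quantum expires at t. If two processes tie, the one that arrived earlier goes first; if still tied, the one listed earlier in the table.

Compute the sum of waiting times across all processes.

130

Timeline: | J2 0-2 | J4 2-4 | J1 4-6 | J2 6-8 | J3 8-10 | J4 10-12 | J1 12-14 | J2 14-16 | J3 16-18 | J4 18-20 | J1 20-22 | J2 22-24 | J3 24-26 | J4 26-28 | J1 28-30 | J2 30-32 | J3 32-34 | J4 34-36 | J1 36-38 | J2 38-40 | J3 40-41 | J4 41-43 | J1 43-45 | J2 45-47 | J4 47-48 | J1 48-51 |
Completion: J1=51  J2=47  J3=41  J4=48
Waiting = turnaround − burst: J1=34, J2=33, J3=28, J4=35
Total waiting = 34 + 33 + 28 + 35 = 130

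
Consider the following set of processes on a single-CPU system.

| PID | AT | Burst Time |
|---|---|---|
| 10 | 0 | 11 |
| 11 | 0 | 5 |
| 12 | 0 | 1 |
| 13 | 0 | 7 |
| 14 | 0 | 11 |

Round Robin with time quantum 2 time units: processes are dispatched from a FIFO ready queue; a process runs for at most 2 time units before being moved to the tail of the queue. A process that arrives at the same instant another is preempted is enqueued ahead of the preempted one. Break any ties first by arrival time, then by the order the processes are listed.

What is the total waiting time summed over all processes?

86

Gantt: | 10 0-2 | 11 2-4 | 12 4-5 | 13 5-7 | 14 7-9 | 10 9-11 | 11 11-13 | 13 13-15 | 14 15-17 | 10 17-19 | 11 19-20 | 13 20-22 | 14 22-24 | 10 24-26 | 13 26-27 | 14 27-29 | 10 29-31 | 14 31-33 | 10 33-34 | 14 34-35 |
Completion: 10=34  11=20  12=5  13=27  14=35
Turnaround (C−A): 10=34  11=20  12=5  13=27  14=35
Waiting = turnaround − burst: 10=23, 11=15, 12=4, 13=20, 14=24
Total waiting = 23 + 15 + 4 + 20 + 24 = 86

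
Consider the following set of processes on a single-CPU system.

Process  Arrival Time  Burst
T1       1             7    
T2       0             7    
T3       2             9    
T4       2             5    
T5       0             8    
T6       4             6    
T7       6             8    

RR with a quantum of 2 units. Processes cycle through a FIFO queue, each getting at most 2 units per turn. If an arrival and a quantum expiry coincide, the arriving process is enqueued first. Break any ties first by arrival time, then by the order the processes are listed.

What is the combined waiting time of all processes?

236

Timeline: | T2 0-2 | T5 2-4 | T1 4-6 | T3 6-8 | T4 8-10 | T2 10-12 | T6 12-14 | T5 14-16 | T7 16-18 | T1 18-20 | T3 20-22 | T4 22-24 | T2 24-26 | T6 26-28 | T5 28-30 | T7 30-32 | T1 32-34 | T3 34-36 | T4 36-37 | T2 37-38 | T6 38-40 | T5 40-42 | T7 42-44 | T1 44-45 | T3 45-47 | T7 47-49 | T3 49-50 |
Completion: T1=45  T2=38  T3=50  T4=37  T5=42  T6=40  T7=49
Turnaround (C−A): T1=44  T2=38  T3=48  T4=35  T5=42  T6=36  T7=43
Waiting = turnaround − burst: T1=37, T2=31, T3=39, T4=30, T5=34, T6=30, T7=35
Total waiting = 37 + 31 + 39 + 30 + 34 + 30 + 35 = 236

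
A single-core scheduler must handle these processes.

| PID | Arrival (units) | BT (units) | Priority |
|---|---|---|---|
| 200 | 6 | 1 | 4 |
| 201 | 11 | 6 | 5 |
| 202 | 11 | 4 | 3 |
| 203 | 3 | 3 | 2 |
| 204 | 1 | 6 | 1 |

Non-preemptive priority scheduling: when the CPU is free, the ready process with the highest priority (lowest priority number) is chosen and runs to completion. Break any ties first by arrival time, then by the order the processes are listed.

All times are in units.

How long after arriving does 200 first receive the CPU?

Schedule: | idle 0-1 | 204 1-7 | 203 7-10 | 200 10-11 | 202 11-15 | 201 15-21 |
Completion: 200=11  201=21  202=15  203=10  204=7
Turnaround (C−A): 200=5  201=10  202=4  203=7  204=6
Response(200) = first start − arrival = 10 − 6 = 4

4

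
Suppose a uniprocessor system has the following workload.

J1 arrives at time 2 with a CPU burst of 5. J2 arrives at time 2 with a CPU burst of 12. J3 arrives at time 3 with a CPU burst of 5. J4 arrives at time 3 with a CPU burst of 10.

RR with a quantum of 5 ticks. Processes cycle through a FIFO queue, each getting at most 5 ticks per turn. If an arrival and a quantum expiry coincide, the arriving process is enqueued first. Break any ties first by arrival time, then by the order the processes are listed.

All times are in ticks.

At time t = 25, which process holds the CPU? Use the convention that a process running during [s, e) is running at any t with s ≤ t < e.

Gantt: | idle 0-2 | J1 2-7 | J2 7-12 | J3 12-17 | J4 17-22 | J2 22-27 | J4 27-32 | J2 32-34 |
Completion: J1=7  J2=34  J3=17  J4=32

J2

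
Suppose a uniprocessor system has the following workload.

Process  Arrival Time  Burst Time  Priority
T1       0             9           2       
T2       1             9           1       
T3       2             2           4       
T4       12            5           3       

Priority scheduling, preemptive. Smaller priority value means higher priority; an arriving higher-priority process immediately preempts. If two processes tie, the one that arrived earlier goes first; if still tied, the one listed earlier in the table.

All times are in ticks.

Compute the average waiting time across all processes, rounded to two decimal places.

Timeline: | T1 0-1 | T2 1-10 | T1 10-18 | T4 18-23 | T3 23-25 |
Completion: T1=18  T2=10  T3=25  T4=23
Waiting times: T1=9, T2=0, T3=21, T4=6
Average waiting = (9+0+21+6) / 4 = 36/4 = 9.00

9.00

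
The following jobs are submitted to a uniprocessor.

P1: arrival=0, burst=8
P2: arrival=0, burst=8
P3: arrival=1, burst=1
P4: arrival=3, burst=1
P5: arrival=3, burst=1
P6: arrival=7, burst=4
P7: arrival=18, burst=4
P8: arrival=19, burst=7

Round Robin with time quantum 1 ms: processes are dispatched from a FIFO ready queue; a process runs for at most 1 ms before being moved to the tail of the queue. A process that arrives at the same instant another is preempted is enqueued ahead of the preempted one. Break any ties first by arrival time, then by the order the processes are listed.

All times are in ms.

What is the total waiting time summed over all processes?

Gantt: | P1 0-1 | P2 1-2 | P3 2-3 | P1 3-4 | P2 4-5 | P4 5-6 | P5 6-7 | P1 7-8 | P2 8-9 | P6 9-10 | P1 10-11 | P2 11-12 | P6 12-13 | P1 13-14 | P2 14-15 | P6 15-16 | P1 16-17 | P2 17-18 | P6 18-19 | P1 19-20 | P7 20-21 | P2 21-22 | P8 22-23 | P1 23-24 | P7 24-25 | P2 25-26 | P8 26-27 | P7 27-28 | P8 28-29 | P7 29-30 | P8 30-34 |
Completion: P1=24  P2=26  P3=3  P4=6  P5=7  P6=19  P7=30  P8=34
Waiting = turnaround − burst: P1=16, P2=18, P3=1, P4=2, P5=3, P6=8, P7=8, P8=8
Total waiting = 16 + 18 + 1 + 2 + 3 + 8 + 8 + 8 = 64

64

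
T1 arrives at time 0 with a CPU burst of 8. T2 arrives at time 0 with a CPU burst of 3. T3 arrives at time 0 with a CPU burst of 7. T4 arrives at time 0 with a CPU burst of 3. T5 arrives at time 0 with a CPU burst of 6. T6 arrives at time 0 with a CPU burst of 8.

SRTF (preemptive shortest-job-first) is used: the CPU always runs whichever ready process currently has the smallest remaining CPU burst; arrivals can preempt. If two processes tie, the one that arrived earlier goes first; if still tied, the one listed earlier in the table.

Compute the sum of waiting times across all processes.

Timeline: | T2 0-3 | T4 3-6 | T5 6-12 | T3 12-19 | T1 19-27 | T6 27-35 |
Completion: T1=27  T2=3  T3=19  T4=6  T5=12  T6=35
Turnaround (C−A): T1=27  T2=3  T3=19  T4=6  T5=12  T6=35
Waiting = turnaround − burst: T1=19, T2=0, T3=12, T4=3, T5=6, T6=27
Total waiting = 19 + 0 + 12 + 3 + 6 + 27 = 67

67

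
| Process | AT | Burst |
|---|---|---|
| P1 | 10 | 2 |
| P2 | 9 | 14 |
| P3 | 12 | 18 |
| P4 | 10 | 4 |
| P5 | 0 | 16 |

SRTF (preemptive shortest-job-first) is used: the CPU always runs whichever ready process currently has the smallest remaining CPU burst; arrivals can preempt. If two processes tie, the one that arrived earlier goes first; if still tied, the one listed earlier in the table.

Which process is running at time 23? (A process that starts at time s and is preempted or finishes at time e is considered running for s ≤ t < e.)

Gantt: | P5 0-10 | P1 10-12 | P4 12-16 | P5 16-22 | P2 22-36 | P3 36-54 |
Completion: P1=12  P2=36  P3=54  P4=16  P5=22
Turnaround (C−A): P1=2  P2=27  P3=42  P4=6  P5=22

P2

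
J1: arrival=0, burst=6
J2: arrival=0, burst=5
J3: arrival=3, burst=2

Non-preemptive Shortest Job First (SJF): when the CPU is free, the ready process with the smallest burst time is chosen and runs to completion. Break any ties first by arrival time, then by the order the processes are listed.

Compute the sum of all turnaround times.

Timeline: | J2 0-5 | J3 5-7 | J1 7-13 |
Completion: J1=13  J2=5  J3=7
Turnaround = completion − arrival: J1=13, J2=5, J3=4
Total turnaround = 13 + 5 + 4 = 22

22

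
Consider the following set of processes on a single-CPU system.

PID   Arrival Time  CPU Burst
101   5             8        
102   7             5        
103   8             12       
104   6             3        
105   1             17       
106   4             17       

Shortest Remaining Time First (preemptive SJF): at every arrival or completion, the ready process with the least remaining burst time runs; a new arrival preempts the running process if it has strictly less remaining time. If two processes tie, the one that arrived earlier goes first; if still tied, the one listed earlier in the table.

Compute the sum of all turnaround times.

155

Gantt: | idle 0-1 | 105 1-5 | 101 5-6 | 104 6-9 | 102 9-14 | 101 14-21 | 103 21-33 | 105 33-46 | 106 46-63 |
Completion: 101=21  102=14  103=33  104=9  105=46  106=63
Turnaround (C−A): 101=16  102=7  103=25  104=3  105=45  106=59
Turnaround = completion − arrival: 101=16, 102=7, 103=25, 104=3, 105=45, 106=59
Total turnaround = 16 + 7 + 25 + 3 + 45 + 59 = 155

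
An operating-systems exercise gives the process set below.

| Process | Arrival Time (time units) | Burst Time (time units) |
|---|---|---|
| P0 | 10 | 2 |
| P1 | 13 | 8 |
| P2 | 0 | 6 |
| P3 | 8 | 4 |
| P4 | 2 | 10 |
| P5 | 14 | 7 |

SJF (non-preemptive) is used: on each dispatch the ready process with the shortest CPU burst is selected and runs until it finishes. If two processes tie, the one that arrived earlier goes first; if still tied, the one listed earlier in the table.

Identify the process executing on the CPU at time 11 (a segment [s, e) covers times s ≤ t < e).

P4

Gantt: | P2 0-6 | P4 6-16 | P0 16-18 | P3 18-22 | P5 22-29 | P1 29-37 |
Completion: P0=18  P1=37  P2=6  P3=22  P4=16  P5=29
Turnaround (C−A): P0=8  P1=24  P2=6  P3=14  P4=14  P5=15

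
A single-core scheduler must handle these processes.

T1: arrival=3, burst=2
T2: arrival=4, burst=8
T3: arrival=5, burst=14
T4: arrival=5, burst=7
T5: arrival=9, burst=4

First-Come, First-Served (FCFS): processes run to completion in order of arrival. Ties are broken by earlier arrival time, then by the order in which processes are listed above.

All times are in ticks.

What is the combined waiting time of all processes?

56

Gantt: | idle 0-3 | T1 3-5 | T2 5-13 | T3 13-27 | T4 27-34 | T5 34-38 |
Completion: T1=5  T2=13  T3=27  T4=34  T5=38
Turnaround (C−A): T1=2  T2=9  T3=22  T4=29  T5=29
Waiting = turnaround − burst: T1=0, T2=1, T3=8, T4=22, T5=25
Total waiting = 0 + 1 + 8 + 22 + 25 = 56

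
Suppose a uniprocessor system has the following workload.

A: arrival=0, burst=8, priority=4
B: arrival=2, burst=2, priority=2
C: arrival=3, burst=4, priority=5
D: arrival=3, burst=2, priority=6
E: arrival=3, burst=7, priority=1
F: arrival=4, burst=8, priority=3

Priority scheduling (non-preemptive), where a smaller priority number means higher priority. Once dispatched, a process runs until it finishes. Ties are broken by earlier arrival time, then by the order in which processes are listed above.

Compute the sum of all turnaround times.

110

Gantt: | A 0-8 | E 8-15 | B 15-17 | F 17-25 | C 25-29 | D 29-31 |
Completion: A=8  B=17  C=29  D=31  E=15  F=25
Turnaround (C−A): A=8  B=15  C=26  D=28  E=12  F=21
Turnaround = completion − arrival: A=8, B=15, C=26, D=28, E=12, F=21
Total turnaround = 8 + 15 + 26 + 28 + 12 + 21 = 110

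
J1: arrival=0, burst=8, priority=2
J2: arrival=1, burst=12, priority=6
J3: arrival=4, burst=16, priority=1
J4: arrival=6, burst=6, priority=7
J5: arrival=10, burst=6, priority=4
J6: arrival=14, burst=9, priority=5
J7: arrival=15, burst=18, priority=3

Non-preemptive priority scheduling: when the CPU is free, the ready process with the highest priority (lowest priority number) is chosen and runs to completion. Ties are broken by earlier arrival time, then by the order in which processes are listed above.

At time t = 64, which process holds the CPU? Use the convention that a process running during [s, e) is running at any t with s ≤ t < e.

J2

Schedule: | J1 0-8 | J3 8-24 | J7 24-42 | J5 42-48 | J6 48-57 | J2 57-69 | J4 69-75 |
Completion: J1=8  J2=69  J3=24  J4=75  J5=48  J6=57  J7=42
Turnaround (C−A): J1=8  J2=68  J3=20  J4=69  J5=38  J6=43  J7=27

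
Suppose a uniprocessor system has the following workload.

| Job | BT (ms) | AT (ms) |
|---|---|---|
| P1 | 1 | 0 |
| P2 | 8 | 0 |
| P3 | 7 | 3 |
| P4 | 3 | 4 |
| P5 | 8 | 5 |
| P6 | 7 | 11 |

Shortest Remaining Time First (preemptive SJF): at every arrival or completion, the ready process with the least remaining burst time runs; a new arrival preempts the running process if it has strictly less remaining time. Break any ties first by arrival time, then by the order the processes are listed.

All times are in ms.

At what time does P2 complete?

Gantt: | P1 0-1 | P2 1-4 | P4 4-7 | P2 7-12 | P3 12-19 | P6 19-26 | P5 26-34 |
Completion: P1=1  P2=12  P3=19  P4=7  P5=34  P6=26

12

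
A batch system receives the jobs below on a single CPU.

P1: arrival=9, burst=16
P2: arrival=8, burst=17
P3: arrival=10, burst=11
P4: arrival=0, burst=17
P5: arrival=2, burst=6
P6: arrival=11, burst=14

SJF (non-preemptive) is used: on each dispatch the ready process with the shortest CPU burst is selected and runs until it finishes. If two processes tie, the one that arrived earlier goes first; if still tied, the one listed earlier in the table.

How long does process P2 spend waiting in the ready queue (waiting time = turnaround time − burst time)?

Gantt: | P4 0-17 | P5 17-23 | P3 23-34 | P6 34-48 | P1 48-64 | P2 64-81 |
Completion: P1=64  P2=81  P3=34  P4=17  P5=23  P6=48
Waiting(P2) = turnaround − burst = 73 − 17 = 56

56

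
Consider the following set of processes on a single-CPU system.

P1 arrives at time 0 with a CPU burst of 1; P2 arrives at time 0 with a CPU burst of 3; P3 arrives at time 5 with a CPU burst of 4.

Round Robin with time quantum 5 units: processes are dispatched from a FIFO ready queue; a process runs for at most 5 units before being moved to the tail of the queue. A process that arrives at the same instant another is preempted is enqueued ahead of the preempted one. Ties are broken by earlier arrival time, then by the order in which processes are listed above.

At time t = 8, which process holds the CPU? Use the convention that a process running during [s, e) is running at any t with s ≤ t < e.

P3

Gantt: | P1 0-1 | P2 1-4 | idle 4-5 | P3 5-9 |
Completion: P1=1  P2=4  P3=9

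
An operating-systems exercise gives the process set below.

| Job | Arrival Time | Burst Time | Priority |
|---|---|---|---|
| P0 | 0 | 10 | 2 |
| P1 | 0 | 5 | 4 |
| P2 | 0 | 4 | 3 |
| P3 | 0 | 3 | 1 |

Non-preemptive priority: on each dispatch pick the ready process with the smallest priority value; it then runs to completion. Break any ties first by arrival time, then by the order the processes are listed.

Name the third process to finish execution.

Gantt: | P3 0-3 | P0 3-13 | P2 13-17 | P1 17-22 |
Completion: P0=13  P1=22  P2=17  P3=3
Finish order: P3 → P0 → P2 → P1

P2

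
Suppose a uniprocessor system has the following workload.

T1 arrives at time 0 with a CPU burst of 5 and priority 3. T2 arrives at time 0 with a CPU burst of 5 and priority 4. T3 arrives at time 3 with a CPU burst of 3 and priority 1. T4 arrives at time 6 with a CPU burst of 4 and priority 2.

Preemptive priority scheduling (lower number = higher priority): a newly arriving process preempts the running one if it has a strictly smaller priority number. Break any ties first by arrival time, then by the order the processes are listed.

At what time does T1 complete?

Schedule: | T1 0-3 | T3 3-6 | T4 6-10 | T1 10-12 | T2 12-17 |
Completion: T1=12  T2=17  T3=6  T4=10
Turnaround (C−A): T1=12  T2=17  T3=3  T4=4

12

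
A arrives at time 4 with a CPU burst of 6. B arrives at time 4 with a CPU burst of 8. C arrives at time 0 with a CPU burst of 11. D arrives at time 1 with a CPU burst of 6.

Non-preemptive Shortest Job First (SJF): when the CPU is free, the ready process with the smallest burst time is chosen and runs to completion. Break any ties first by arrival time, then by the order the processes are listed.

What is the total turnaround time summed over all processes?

Gantt: | C 0-11 | D 11-17 | A 17-23 | B 23-31 |
Completion: A=23  B=31  C=11  D=17
Turnaround (C−A): A=19  B=27  C=11  D=16
Turnaround = completion − arrival: A=19, B=27, C=11, D=16
Total turnaround = 19 + 27 + 11 + 16 = 73

73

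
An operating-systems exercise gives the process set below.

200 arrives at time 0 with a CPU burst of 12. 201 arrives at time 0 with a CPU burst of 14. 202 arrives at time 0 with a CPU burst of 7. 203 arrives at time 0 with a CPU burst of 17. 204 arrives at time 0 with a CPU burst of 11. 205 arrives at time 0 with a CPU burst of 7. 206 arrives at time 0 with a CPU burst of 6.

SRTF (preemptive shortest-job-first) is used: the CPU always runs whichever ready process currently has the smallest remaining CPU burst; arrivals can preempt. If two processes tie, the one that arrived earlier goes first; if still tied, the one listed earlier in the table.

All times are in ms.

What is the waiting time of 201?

Timeline: | 206 0-6 | 202 6-13 | 205 13-20 | 204 20-31 | 200 31-43 | 201 43-57 | 203 57-74 |
Completion: 200=43  201=57  202=13  203=74  204=31  205=20  206=6
Waiting(201) = turnaround − burst = 57 − 14 = 43

43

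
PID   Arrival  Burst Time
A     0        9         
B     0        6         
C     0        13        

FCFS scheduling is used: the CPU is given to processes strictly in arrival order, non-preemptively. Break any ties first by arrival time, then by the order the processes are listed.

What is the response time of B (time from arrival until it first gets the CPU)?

9

Timeline: | A 0-9 | B 9-15 | C 15-28 |
Completion: A=9  B=15  C=28
Turnaround (C−A): A=9  B=15  C=28
Response(B) = first start − arrival = 9 − 0 = 9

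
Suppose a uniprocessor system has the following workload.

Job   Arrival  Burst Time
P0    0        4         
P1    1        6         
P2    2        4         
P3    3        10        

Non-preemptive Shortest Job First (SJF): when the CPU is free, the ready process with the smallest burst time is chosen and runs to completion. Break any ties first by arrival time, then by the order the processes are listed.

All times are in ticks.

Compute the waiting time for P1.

Gantt: | P0 0-4 | P2 4-8 | P1 8-14 | P3 14-24 |
Completion: P0=4  P1=14  P2=8  P3=24
Turnaround (C−A): P0=4  P1=13  P2=6  P3=21
Waiting(P1) = turnaround − burst = 13 − 6 = 7

7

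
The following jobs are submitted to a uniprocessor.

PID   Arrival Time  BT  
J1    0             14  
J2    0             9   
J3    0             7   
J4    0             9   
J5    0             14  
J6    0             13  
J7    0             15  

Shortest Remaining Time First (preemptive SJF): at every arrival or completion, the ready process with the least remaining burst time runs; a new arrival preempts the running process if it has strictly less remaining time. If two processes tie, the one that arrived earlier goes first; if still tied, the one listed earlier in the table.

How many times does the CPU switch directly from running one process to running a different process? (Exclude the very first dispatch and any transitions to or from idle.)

6

Schedule: | J3 0-7 | J2 7-16 | J4 16-25 | J6 25-38 | J1 38-52 | J5 52-66 | J7 66-81 |
Completion: J1=52  J2=16  J3=7  J4=25  J5=66  J6=38  J7=81
Turnaround (C−A): J1=52  J2=16  J3=7  J4=25  J5=66  J6=38  J7=81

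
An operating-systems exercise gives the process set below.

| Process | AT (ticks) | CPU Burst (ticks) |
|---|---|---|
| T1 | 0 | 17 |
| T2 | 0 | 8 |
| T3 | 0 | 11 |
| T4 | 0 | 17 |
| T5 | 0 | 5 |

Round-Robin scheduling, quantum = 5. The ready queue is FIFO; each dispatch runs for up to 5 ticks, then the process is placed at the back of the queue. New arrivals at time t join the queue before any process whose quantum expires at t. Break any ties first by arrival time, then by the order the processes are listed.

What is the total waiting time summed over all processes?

163

Gantt: | T1 0-5 | T2 5-10 | T3 10-15 | T4 15-20 | T5 20-25 | T1 25-30 | T2 30-33 | T3 33-38 | T4 38-43 | T1 43-48 | T3 48-49 | T4 49-54 | T1 54-56 | T4 56-58 |
Completion: T1=56  T2=33  T3=49  T4=58  T5=25
Turnaround (C−A): T1=56  T2=33  T3=49  T4=58  T5=25
Waiting = turnaround − burst: T1=39, T2=25, T3=38, T4=41, T5=20
Total waiting = 39 + 25 + 38 + 41 + 20 = 163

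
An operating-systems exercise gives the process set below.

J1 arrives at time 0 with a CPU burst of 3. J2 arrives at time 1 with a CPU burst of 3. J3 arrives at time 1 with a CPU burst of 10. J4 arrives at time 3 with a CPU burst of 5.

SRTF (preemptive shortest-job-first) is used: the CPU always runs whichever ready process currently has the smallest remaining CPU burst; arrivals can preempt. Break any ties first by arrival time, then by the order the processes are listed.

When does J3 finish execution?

21

Timeline: | J1 0-3 | J2 3-6 | J4 6-11 | J3 11-21 |
Completion: J1=3  J2=6  J3=21  J4=11
Turnaround (C−A): J1=3  J2=5  J3=20  J4=8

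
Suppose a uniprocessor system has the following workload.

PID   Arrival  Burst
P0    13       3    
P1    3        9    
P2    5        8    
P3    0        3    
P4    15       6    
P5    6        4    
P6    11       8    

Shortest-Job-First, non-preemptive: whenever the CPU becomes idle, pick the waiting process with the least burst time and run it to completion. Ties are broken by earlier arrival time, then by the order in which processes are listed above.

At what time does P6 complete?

Schedule: | P3 0-3 | P1 3-12 | P5 12-16 | P0 16-19 | P4 19-25 | P2 25-33 | P6 33-41 |
Completion: P0=19  P1=12  P2=33  P3=3  P4=25  P5=16  P6=41
Turnaround (C−A): P0=6  P1=9  P2=28  P3=3  P4=10  P5=10  P6=30

41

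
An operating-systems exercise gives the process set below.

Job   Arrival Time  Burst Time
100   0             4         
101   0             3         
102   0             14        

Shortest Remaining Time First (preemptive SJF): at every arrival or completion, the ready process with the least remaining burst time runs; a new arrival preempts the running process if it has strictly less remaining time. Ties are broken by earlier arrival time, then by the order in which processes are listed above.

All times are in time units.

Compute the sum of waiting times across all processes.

Schedule: | 101 0-3 | 100 3-7 | 102 7-21 |
Completion: 100=7  101=3  102=21
Turnaround (C−A): 100=7  101=3  102=21
Waiting = turnaround − burst: 100=3, 101=0, 102=7
Total waiting = 3 + 0 + 7 = 10

10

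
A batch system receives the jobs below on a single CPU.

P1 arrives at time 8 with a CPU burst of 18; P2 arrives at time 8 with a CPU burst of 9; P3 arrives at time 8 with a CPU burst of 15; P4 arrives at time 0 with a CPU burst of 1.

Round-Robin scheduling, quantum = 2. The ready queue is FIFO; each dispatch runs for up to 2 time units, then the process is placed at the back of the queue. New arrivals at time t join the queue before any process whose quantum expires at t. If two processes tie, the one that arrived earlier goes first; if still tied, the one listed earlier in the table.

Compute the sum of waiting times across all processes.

67

Timeline: | P4 0-1 | idle 1-8 | P1 8-10 | P2 10-12 | P3 12-14 | P1 14-16 | P2 16-18 | P3 18-20 | P1 20-22 | P2 22-24 | P3 24-26 | P1 26-28 | P2 28-30 | P3 30-32 | P1 32-34 | P2 34-35 | P3 35-37 | P1 37-39 | P3 39-41 | P1 41-43 | P3 43-45 | P1 45-47 | P3 47-48 | P1 48-50 |
Completion: P1=50  P2=35  P3=48  P4=1
Turnaround (C−A): P1=42  P2=27  P3=40  P4=1
Waiting = turnaround − burst: P1=24, P2=18, P3=25, P4=0
Total waiting = 24 + 18 + 25 + 0 = 67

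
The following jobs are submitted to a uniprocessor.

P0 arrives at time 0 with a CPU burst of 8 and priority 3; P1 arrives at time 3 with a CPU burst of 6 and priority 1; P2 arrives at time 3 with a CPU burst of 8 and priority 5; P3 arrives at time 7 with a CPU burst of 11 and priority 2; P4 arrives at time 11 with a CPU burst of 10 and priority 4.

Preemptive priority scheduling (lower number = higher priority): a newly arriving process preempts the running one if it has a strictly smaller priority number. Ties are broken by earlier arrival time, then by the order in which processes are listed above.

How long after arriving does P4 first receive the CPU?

14

Schedule: | P0 0-3 | P1 3-9 | P3 9-20 | P0 20-25 | P4 25-35 | P2 35-43 |
Completion: P0=25  P1=9  P2=43  P3=20  P4=35
Turnaround (C−A): P0=25  P1=6  P2=40  P3=13  P4=24
Response(P4) = first start − arrival = 25 − 11 = 14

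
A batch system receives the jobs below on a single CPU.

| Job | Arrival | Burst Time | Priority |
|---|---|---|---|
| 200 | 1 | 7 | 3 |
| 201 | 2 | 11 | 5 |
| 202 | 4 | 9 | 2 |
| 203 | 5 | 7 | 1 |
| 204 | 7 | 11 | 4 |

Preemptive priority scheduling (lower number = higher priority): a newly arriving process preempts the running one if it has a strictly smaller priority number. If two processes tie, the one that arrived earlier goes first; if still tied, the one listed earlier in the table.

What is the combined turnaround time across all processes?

Timeline: | idle 0-1 | 200 1-4 | 202 4-5 | 203 5-12 | 202 12-20 | 200 20-24 | 204 24-35 | 201 35-46 |
Completion: 200=24  201=46  202=20  203=12  204=35
Turnaround (C−A): 200=23  201=44  202=16  203=7  204=28
Turnaround = completion − arrival: 200=23, 201=44, 202=16, 203=7, 204=28
Total turnaround = 23 + 44 + 16 + 7 + 28 = 118

118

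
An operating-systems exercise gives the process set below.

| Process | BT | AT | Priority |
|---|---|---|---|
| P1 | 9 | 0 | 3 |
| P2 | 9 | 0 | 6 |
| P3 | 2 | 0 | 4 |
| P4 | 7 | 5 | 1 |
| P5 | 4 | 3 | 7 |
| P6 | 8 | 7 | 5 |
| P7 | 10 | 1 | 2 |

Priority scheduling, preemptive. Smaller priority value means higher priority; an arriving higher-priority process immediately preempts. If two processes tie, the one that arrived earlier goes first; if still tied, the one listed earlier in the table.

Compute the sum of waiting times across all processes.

149

Gantt: | P1 0-1 | P7 1-5 | P4 5-12 | P7 12-18 | P1 18-26 | P3 26-28 | P6 28-36 | P2 36-45 | P5 45-49 |
Completion: P1=26  P2=45  P3=28  P4=12  P5=49  P6=36  P7=18
Waiting = turnaround − burst: P1=17, P2=36, P3=26, P4=0, P5=42, P6=21, P7=7
Total waiting = 17 + 36 + 26 + 0 + 42 + 21 + 7 = 149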